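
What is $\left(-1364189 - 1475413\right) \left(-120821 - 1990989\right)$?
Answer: $5996699899620$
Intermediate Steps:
$\left(-1364189 - 1475413\right) \left(-120821 - 1990989\right) = \left(-2839602\right) \left(-2111810\right) = 5996699899620$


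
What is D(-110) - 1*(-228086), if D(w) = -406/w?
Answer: 12544933/55 ≈ 2.2809e+5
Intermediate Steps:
D(-110) - 1*(-228086) = -406/(-110) - 1*(-228086) = -406*(-1/110) + 228086 = 203/55 + 228086 = 12544933/55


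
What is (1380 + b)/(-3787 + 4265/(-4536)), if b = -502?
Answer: -3982608/17182097 ≈ -0.23179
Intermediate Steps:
(1380 + b)/(-3787 + 4265/(-4536)) = (1380 - 502)/(-3787 + 4265/(-4536)) = 878/(-3787 + 4265*(-1/4536)) = 878/(-3787 - 4265/4536) = 878/(-17182097/4536) = 878*(-4536/17182097) = -3982608/17182097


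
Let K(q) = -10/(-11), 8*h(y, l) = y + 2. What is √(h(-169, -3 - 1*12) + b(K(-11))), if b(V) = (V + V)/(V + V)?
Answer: I*√318/4 ≈ 4.4581*I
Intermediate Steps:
h(y, l) = ¼ + y/8 (h(y, l) = (y + 2)/8 = (2 + y)/8 = ¼ + y/8)
K(q) = 10/11 (K(q) = -10*(-1/11) = 10/11)
b(V) = 1 (b(V) = (2*V)/((2*V)) = (2*V)*(1/(2*V)) = 1)
√(h(-169, -3 - 1*12) + b(K(-11))) = √((¼ + (⅛)*(-169)) + 1) = √((¼ - 169/8) + 1) = √(-167/8 + 1) = √(-159/8) = I*√318/4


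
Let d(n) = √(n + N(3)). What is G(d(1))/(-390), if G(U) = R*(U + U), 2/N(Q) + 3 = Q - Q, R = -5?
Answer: √3/117 ≈ 0.014804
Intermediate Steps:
N(Q) = -⅔ (N(Q) = 2/(-3 + (Q - Q)) = 2/(-3 + 0) = 2/(-3) = 2*(-⅓) = -⅔)
d(n) = √(-⅔ + n) (d(n) = √(n - ⅔) = √(-⅔ + n))
G(U) = -10*U (G(U) = -5*(U + U) = -10*U)
G(d(1))/(-390) = -10*√(-6 + 9*1)/3/(-390) = -10*√(-6 + 9)/3*(-1/390) = -10*√3/3*(-1/390) = √3/117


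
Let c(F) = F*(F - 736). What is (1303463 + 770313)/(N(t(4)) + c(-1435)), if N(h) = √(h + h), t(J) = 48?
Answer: 6460610643760/9705623698129 - 8295104*√6/9705623698129 ≈ 0.66565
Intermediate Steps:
c(F) = F*(-736 + F)
N(h) = √2*√h (N(h) = √(2*h) = √2*√h)
(1303463 + 770313)/(N(t(4)) + c(-1435)) = (1303463 + 770313)/(√2*√48 - 1435*(-736 - 1435)) = 2073776/(√2*(4*√3) - 1435*(-2171)) = 2073776/(4*√6 + 3115385) = 2073776/(3115385 + 4*√6)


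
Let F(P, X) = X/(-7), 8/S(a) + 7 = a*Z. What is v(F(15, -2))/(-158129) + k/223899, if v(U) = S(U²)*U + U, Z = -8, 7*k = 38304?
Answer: 757124189522/30979309349625 ≈ 0.024440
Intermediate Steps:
k = 5472 (k = (⅐)*38304 = 5472)
S(a) = 8/(-7 - 8*a) (S(a) = 8/(-7 + a*(-8)) = 8/(-7 - 8*a))
F(P, X) = -X/7 (F(P, X) = X*(-⅐) = -X/7)
v(U) = U - 8*U/(7 + 8*U²) (v(U) = (-8/(7 + 8*U²))*U + U = -8*U/(7 + 8*U²) + U = U - 8*U/(7 + 8*U²))
v(F(15, -2))/(-158129) + k/223899 = ((-(-1)*(-2)/7 + 8*(-⅐*(-2))³)/(7 + 8*(-⅐*(-2))²))/(-158129) + 5472/223899 = ((-1*2/7 + 8*(2/7)³)/(7 + 8*(2/7)²))*(-1/158129) + 5472*(1/223899) = ((-2/7 + 8*(8/343))/(7 + 8*(4/49)))*(-1/158129) + 1824/74633 = ((-2/7 + 64/343)/(7 + 32/49))*(-1/158129) + 1824/74633 = (-34/343/(375/49))*(-1/158129) + 1824/74633 = ((49/375)*(-34/343))*(-1/158129) + 1824/74633 = -34/2625*(-1/158129) + 1824/74633 = 34/415088625 + 1824/74633 = 757124189522/30979309349625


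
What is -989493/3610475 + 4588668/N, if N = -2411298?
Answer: -1052957421623/483662841475 ≈ -2.1770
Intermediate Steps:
-989493/3610475 + 4588668/N = -989493/3610475 + 4588668/(-2411298) = -989493*1/3610475 + 4588668*(-1/2411298) = -989493/3610475 - 254926/133961 = -1052957421623/483662841475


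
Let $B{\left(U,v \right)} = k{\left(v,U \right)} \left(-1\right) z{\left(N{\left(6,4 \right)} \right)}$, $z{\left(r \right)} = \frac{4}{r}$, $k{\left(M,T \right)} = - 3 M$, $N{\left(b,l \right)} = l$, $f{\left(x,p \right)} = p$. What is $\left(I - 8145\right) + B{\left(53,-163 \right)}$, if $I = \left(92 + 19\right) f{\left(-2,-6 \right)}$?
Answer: $-9300$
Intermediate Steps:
$I = -666$ ($I = \left(92 + 19\right) \left(-6\right) = 111 \left(-6\right) = -666$)
$B{\left(U,v \right)} = 3 v$ ($B{\left(U,v \right)} = - 3 v \left(-1\right) \frac{4}{4} = 3 v 4 \cdot \frac{1}{4} = 3 v 1 = 3 v$)
$\left(I - 8145\right) + B{\left(53,-163 \right)} = \left(-666 - 8145\right) + 3 \left(-163\right) = -8811 - 489 = -9300$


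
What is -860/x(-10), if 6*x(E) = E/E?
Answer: -5160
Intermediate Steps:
x(E) = ⅙ (x(E) = (E/E)/6 = (⅙)*1 = ⅙)
-860/x(-10) = -860/⅙ = -860*6 = -5160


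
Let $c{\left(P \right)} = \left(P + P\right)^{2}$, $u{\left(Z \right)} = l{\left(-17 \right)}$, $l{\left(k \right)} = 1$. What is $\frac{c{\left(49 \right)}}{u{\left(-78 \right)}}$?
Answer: $9604$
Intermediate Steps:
$u{\left(Z \right)} = 1$
$c{\left(P \right)} = 4 P^{2}$ ($c{\left(P \right)} = \left(2 P\right)^{2} = 4 P^{2}$)
$\frac{c{\left(49 \right)}}{u{\left(-78 \right)}} = \frac{4 \cdot 49^{2}}{1} = 4 \cdot 2401 \cdot 1 = 9604 \cdot 1 = 9604$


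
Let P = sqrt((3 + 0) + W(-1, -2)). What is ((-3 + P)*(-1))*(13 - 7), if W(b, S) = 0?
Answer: 18 - 6*sqrt(3) ≈ 7.6077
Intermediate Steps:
P = sqrt(3) (P = sqrt((3 + 0) + 0) = sqrt(3 + 0) = sqrt(3) ≈ 1.7320)
((-3 + P)*(-1))*(13 - 7) = ((-3 + sqrt(3))*(-1))*(13 - 7) = (3 - sqrt(3))*6 = 18 - 6*sqrt(3)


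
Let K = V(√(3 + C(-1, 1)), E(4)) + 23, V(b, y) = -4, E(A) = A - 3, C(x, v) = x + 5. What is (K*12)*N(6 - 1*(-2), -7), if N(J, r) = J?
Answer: 1824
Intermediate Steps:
C(x, v) = 5 + x
E(A) = -3 + A
K = 19 (K = -4 + 23 = 19)
(K*12)*N(6 - 1*(-2), -7) = (19*12)*(6 - 1*(-2)) = 228*(6 + 2) = 228*8 = 1824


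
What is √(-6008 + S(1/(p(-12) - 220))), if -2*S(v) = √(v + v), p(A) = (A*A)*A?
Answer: √(-5699645408 - 487*I*√974)/974 ≈ 0.00010335 - 77.511*I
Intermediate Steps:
p(A) = A³ (p(A) = A²*A = A³)
S(v) = -√2*√v/2 (S(v) = -√(v + v)/2 = -√2*√v/2)
√(-6008 + S(1/(p(-12) - 220))) = √(-6008 - √2*√(1/((-12)³ - 220))/2) = √(-6008 - √2*√(1/(-1728 - 220))/2) = √(-6008 - √2*√(1/(-1948))/2) = √(-6008 - √2*√(-1/1948)/2) = √(-6008 - √2*I*√487/974/2) = √(-6008 - I*√974/1948)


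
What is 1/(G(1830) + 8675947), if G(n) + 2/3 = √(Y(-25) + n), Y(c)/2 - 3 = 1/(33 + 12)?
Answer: 130139195/1129080671655661 - √413110/1129080671655661 ≈ 1.1526e-7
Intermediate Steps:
Y(c) = 272/45 (Y(c) = 6 + 2/(33 + 12) = 6 + 2/45 = 272/45)
G(n) = -⅔ + √(272/45 + n)
1/(G(1830) + 8675947) = 1/((-⅔ + √(1360 + 225*1830)/15) + 8675947) = 1/((-⅔ + √(1360 + 411750)/15) + 8675947) = 1/((-⅔ + √413110/15) + 8675947) = 1/(26027839/3 + √413110/15)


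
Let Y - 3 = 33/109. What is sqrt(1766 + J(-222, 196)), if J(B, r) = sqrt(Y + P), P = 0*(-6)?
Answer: sqrt(20981846 + 654*sqrt(1090))/109 ≈ 42.045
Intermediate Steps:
Y = 360/109 (Y = 3 + 33/109 = 360/109 ≈ 3.3028)
P = 0
J(B, r) = 6*sqrt(1090)/109 (J(B, r) = sqrt(360/109 + 0) = sqrt(360/109) = 6*sqrt(1090)/109)
sqrt(1766 + J(-222, 196)) = sqrt(1766 + 6*sqrt(1090)/109)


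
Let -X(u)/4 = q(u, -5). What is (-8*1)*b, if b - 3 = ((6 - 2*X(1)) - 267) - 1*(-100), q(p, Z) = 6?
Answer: 880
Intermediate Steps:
X(u) = -24 (X(u) = -4*6 = -24)
b = -110 (b = 3 + (((6 - 2*(-24)) - 267) - 1*(-100)) = 3 + (((6 + 48) - 267) + 100) = 3 + ((54 - 267) + 100) = 3 + (-213 + 100) = 3 - 113 = -110)
(-8*1)*b = -8*1*(-110) = -8*(-110) = 880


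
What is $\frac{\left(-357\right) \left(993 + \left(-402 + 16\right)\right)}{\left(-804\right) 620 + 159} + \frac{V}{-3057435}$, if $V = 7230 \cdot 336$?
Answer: $- \frac{238787857}{663871053} \approx -0.35969$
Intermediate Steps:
$V = 2429280$
$\frac{\left(-357\right) \left(993 + \left(-402 + 16\right)\right)}{\left(-804\right) 620 + 159} + \frac{V}{-3057435} = \frac{\left(-357\right) \left(993 + \left(-402 + 16\right)\right)}{\left(-804\right) 620 + 159} + \frac{2429280}{-3057435} = \frac{\left(-357\right) \left(993 - 386\right)}{-498480 + 159} + 2429280 \left(- \frac{1}{3057435}\right) = \frac{\left(-357\right) 607}{-498321} - \frac{53984}{67943} = \left(-216699\right) \left(- \frac{1}{498321}\right) - \frac{53984}{67943} = \frac{4249}{9771} - \frac{53984}{67943} = - \frac{238787857}{663871053}$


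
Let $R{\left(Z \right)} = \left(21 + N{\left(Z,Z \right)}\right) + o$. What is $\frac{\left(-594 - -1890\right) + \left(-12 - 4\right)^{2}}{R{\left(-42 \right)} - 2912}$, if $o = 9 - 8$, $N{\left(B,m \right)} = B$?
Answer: $- \frac{388}{733} \approx -0.52933$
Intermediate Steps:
$o = 1$ ($o = 9 - 8 = 1$)
$R{\left(Z \right)} = 22 + Z$ ($R{\left(Z \right)} = \left(21 + Z\right) + 1 = 22 + Z$)
$\frac{\left(-594 - -1890\right) + \left(-12 - 4\right)^{2}}{R{\left(-42 \right)} - 2912} = \frac{\left(-594 - -1890\right) + \left(-12 - 4\right)^{2}}{\left(22 - 42\right) - 2912} = \frac{\left(-594 + 1890\right) + \left(-16\right)^{2}}{-20 - 2912} = \frac{1296 + 256}{-2932} = 1552 \left(- \frac{1}{2932}\right) = - \frac{388}{733}$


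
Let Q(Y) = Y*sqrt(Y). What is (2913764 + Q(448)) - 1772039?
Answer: 1141725 + 3584*sqrt(7) ≈ 1.1512e+6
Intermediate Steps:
Q(Y) = Y**(3/2)
(2913764 + Q(448)) - 1772039 = (2913764 + 448**(3/2)) - 1772039 = (2913764 + 3584*sqrt(7)) - 1772039 = 1141725 + 3584*sqrt(7)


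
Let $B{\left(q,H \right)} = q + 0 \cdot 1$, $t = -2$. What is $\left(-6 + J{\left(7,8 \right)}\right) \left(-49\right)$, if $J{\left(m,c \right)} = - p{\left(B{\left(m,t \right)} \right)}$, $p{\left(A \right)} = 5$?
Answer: $539$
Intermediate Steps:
$B{\left(q,H \right)} = q$ ($B{\left(q,H \right)} = q + 0 = q$)
$J{\left(m,c \right)} = -5$ ($J{\left(m,c \right)} = \left(-1\right) 5 = -5$)
$\left(-6 + J{\left(7,8 \right)}\right) \left(-49\right) = \left(-6 - 5\right) \left(-49\right) = \left(-11\right) \left(-49\right) = 539$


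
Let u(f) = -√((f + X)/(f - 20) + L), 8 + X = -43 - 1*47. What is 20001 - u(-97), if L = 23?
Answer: 20001 + √222/3 ≈ 20006.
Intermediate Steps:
X = -98 (X = -8 + (-43 - 1*47) = -8 + (-43 - 47) = -8 - 90 = -98)
u(f) = -√(23 + (-98 + f)/(-20 + f)) (u(f) = -√((f - 98)/(f - 20) + 23) = -√((-98 + f)/(-20 + f) + 23) = -√(23 + (-98 + f)/(-20 + f)))
20001 - u(-97) = 20001 - (-1)*√6*√((-93 + 4*(-97))/(-20 - 97)) = 20001 - (-1)*√6*√((-93 - 388)/(-117)) = 20001 - (-1)*√6*√(-1/117*(-481)) = 20001 - (-1)*√6*√(37/9) = 20001 - (-1)*√6*√37/3 = 20001 - (-1)*√222/3 = 20001 + √222/3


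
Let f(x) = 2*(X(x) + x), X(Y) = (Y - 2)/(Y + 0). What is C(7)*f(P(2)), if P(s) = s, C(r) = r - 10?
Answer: -12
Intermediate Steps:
X(Y) = (-2 + Y)/Y
C(r) = -10 + r
f(x) = 2*x + 2*(-2 + x)/x (f(x) = 2*((-2 + x)/x + x) = 2*(x + (-2 + x)/x) = 2*x + 2*(-2 + x)/x)
C(7)*f(P(2)) = (-10 + 7)*(2 - 4/2 + 2*2) = -3*(2 - 4*½ + 4) = -3*(2 - 2 + 4) = -3*4 = -12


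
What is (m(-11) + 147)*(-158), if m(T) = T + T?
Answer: -19750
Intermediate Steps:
m(T) = 2*T
(m(-11) + 147)*(-158) = (2*(-11) + 147)*(-158) = (-22 + 147)*(-158) = 125*(-158) = -19750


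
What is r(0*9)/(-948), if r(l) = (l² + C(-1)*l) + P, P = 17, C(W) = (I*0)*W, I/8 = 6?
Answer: -17/948 ≈ -0.017932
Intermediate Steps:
I = 48 (I = 8*6 = 48)
C(W) = 0 (C(W) = (48*0)*W = 0*W = 0)
r(l) = 17 + l² (r(l) = (l² + 0*l) + 17 = (l² + 0) + 17 = l² + 17 = 17 + l²)
r(0*9)/(-948) = (17 + (0*9)²)/(-948) = (17 + 0²)*(-1/948) = (17 + 0)*(-1/948) = 17*(-1/948) = -17/948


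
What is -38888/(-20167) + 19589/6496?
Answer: 92523973/18714976 ≈ 4.9438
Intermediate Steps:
-38888/(-20167) + 19589/6496 = -38888*(-1/20167) + 19589*(1/6496) = 38888/20167 + 19589/6496 = 92523973/18714976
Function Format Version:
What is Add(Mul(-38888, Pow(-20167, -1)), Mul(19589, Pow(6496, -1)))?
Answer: Rational(92523973, 18714976) ≈ 4.9438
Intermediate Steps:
Add(Mul(-38888, Pow(-20167, -1)), Mul(19589, Pow(6496, -1))) = Add(Mul(-38888, Rational(-1, 20167)), Mul(19589, Rational(1, 6496))) = Add(Rational(38888, 20167), Rational(19589, 6496)) = Rational(92523973, 18714976)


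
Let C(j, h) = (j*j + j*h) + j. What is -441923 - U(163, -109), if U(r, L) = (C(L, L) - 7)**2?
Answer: -559575239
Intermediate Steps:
C(j, h) = j + j**2 + h*j (C(j, h) = (j**2 + h*j) + j = j + j**2 + h*j)
U(r, L) = (-7 + L*(1 + 2*L))**2 (U(r, L) = (L*(1 + L + L) - 7)**2 = (L*(1 + 2*L) - 7)**2 = (-7 + L*(1 + 2*L))**2)
-441923 - U(163, -109) = -441923 - (-7 - 109*(1 + 2*(-109)))**2 = -441923 - (-7 - 109*(1 - 218))**2 = -441923 - (-7 - 109*(-217))**2 = -441923 - (-7 + 23653)**2 = -441923 - 1*23646**2 = -441923 - 1*559133316 = -441923 - 559133316 = -559575239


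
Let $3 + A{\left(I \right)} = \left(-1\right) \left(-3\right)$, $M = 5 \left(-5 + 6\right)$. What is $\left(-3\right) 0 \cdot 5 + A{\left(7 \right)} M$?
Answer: $0$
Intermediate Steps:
$M = 5$ ($M = 5 \cdot 1 = 5$)
$A{\left(I \right)} = 0$ ($A{\left(I \right)} = -3 - -3 = -3 + 3 = 0$)
$\left(-3\right) 0 \cdot 5 + A{\left(7 \right)} M = \left(-3\right) 0 \cdot 5 + 0 \cdot 5 = 0 \cdot 5 + 0 = 0 + 0 = 0$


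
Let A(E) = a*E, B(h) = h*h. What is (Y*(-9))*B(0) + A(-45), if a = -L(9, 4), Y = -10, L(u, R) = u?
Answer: 405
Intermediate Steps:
B(h) = h²
a = -9 (a = -1*9 = -9)
A(E) = -9*E
(Y*(-9))*B(0) + A(-45) = -10*(-9)*0² - 9*(-45) = 90*0 + 405 = 0 + 405 = 405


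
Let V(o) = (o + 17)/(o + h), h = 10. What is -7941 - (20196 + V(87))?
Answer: -2729393/97 ≈ -28138.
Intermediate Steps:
V(o) = (17 + o)/(10 + o) (V(o) = (o + 17)/(o + 10) = (17 + o)/(10 + o))
-7941 - (20196 + V(87)) = -7941 - (20196 + (17 + 87)/(10 + 87)) = -7941 - (20196 + 104/97) = -7941 - 1*1959116/97 = -7941 - 1959116/97 = -2729393/97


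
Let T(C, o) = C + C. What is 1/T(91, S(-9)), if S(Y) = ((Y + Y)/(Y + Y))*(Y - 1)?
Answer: 1/182 ≈ 0.0054945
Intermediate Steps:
S(Y) = -1 + Y (S(Y) = ((2*Y)/((2*Y)))*(-1 + Y) = ((2*Y)*(1/(2*Y)))*(-1 + Y) = 1*(-1 + Y) = -1 + Y)
T(C, o) = 2*C
1/T(91, S(-9)) = 1/(2*91) = 1/182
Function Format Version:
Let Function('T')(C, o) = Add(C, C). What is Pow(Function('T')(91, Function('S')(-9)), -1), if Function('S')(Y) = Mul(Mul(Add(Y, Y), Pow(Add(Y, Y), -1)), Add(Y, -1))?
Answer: Rational(1, 182) ≈ 0.0054945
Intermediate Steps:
Function('S')(Y) = Add(-1, Y) (Function('S')(Y) = Mul(Mul(Mul(2, Y), Pow(Mul(2, Y), -1)), Add(-1, Y)) = Mul(Mul(Mul(2, Y), Mul(Rational(1, 2), Pow(Y, -1))), Add(-1, Y)) = Mul(1, Add(-1, Y)) = Add(-1, Y))
Function('T')(C, o) = Mul(2, C)
Pow(Function('T')(91, Function('S')(-9)), -1) = Pow(Mul(2, 91), -1) = Pow(182, -1) = Rational(1, 182)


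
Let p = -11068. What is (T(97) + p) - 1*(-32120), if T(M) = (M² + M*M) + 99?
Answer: 39969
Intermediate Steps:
T(M) = 99 + 2*M² (T(M) = (M² + M²) + 99 = 2*M² + 99 = 99 + 2*M²)
(T(97) + p) - 1*(-32120) = ((99 + 2*97²) - 11068) - 1*(-32120) = ((99 + 2*9409) - 11068) + 32120 = ((99 + 18818) - 11068) + 32120 = (18917 - 11068) + 32120 = 7849 + 32120 = 39969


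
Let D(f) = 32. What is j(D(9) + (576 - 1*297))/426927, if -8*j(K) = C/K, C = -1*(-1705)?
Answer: -1705/1062194376 ≈ -1.6052e-6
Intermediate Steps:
C = 1705
j(K) = -1705/(8*K)
j(D(9) + (576 - 1*297))/426927 = -1705/(8*(32 + (576 - 1*297)))/426927 = -1705/(8*(32 + (576 - 297)))*(1/426927) = -1705/(8*(32 + 279))*(1/426927) = -1705/8/311*(1/426927) = -1705/8*1/311*(1/426927) = -1705/2488*1/426927 = -1705/1062194376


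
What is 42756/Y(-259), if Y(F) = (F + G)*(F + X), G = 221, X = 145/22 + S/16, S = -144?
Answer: 156772/36423 ≈ 4.3042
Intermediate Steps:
X = -53/22 (X = 145/22 - 144/16 = 145*(1/22) - 144*1/16 = 145/22 - 9 = -53/22 ≈ -2.4091)
Y(F) = (221 + F)*(-53/22 + F) (Y(F) = (F + 221)*(F - 53/22) = (221 + F)*(-53/22 + F))
42756/Y(-259) = 42756/(-11713/22 + (-259)**2 + (4809/22)*(-259)) = 42756/(-11713/22 + 67081 - 1245531/22) = 42756/(109269/11) = 42756*(11/109269) = 156772/36423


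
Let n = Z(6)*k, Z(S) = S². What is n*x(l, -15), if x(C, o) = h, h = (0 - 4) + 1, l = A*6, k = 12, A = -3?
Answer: -1296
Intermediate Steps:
l = -18 (l = -3*6 = -18)
h = -3 (h = -4 + 1 = -3)
x(C, o) = -3
n = 432 (n = 6²*12 = 36*12 = 432)
n*x(l, -15) = 432*(-3) = -1296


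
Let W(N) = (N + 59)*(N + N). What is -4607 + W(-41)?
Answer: -6083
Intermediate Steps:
W(N) = 2*N*(59 + N) (W(N) = (59 + N)*(2*N) = 2*N*(59 + N))
-4607 + W(-41) = -4607 + 2*(-41)*(59 - 41) = -4607 + 2*(-41)*18 = -4607 - 1476 = -6083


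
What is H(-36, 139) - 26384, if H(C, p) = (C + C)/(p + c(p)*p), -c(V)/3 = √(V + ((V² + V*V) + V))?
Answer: -1284604797832/48688781 + 432*√9730/48688781 ≈ -26384.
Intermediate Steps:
c(V) = -3*√(2*V + 2*V²) (c(V) = -3*√(V + ((V² + V*V) + V)) = -3*√(V + ((V² + V²) + V)) = -3*√(V + (2*V² + V)) = -3*√(V + (V + 2*V²)) = -3*√(2*V + 2*V²))
H(C, p) = 2*C/(p - 3*p*√2*√(p*(1 + p))) (H(C, p) = (C + C)/(p + (-3*√2*√(p*(1 + p)))*p) = (2*C)/(p - 3*p*√2*√(p*(1 + p))) = 2*C/(p - 3*p*√2*√(p*(1 + p))))
H(-36, 139) - 26384 = -2*(-36)/(139*(-1 + 3*√2*√(139*(1 + 139)))) - 26384 = -2*(-36)*1/139/(-1 + 3*√2*√(139*140)) - 26384 = -2*(-36)*1/139/(-1 + 3*√2*√19460) - 26384 = -2*(-36)*1/139/(-1 + 3*√2*(2*√4865)) - 26384 = -2*(-36)*1/139/(-1 + 6*√9730) - 26384 = 72/(139*(-1 + 6*√9730)) - 26384 = -26384 + 72/(139*(-1 + 6*√9730))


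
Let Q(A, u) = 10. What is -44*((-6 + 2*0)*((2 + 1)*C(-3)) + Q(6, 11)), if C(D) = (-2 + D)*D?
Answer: 11440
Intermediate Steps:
C(D) = D*(-2 + D)
-44*((-6 + 2*0)*((2 + 1)*C(-3)) + Q(6, 11)) = -44*((-6 + 2*0)*((2 + 1)*(-3*(-2 - 3))) + 10) = -44*((-6 + 0)*(3*(-3*(-5))) + 10) = -44*(-18*15 + 10) = -44*(-6*45 + 10) = -44*(-270 + 10) = -44*(-260) = 11440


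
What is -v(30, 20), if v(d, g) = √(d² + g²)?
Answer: -10*√13 ≈ -36.056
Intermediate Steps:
-v(30, 20) = -√(30² + 20²) = -√(900 + 400) = -√1300 = -10*√13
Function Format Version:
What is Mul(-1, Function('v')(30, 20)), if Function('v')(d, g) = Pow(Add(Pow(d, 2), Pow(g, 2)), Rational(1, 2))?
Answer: Mul(-10, Pow(13, Rational(1, 2))) ≈ -36.056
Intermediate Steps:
Mul(-1, Function('v')(30, 20)) = Mul(-1, Pow(Add(Pow(30, 2), Pow(20, 2)), Rational(1, 2))) = Mul(-1, Pow(Add(900, 400), Rational(1, 2))) = Mul(-1, Pow(1300, Rational(1, 2))) = Mul(-1, Mul(10, Pow(13, Rational(1, 2)))) = Mul(-10, Pow(13, Rational(1, 2)))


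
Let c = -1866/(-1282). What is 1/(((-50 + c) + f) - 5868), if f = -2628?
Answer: -641/5477053 ≈ -0.00011703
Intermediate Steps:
c = 933/641 (c = -1866*(-1/1282) = 933/641 ≈ 1.4555)
1/(((-50 + c) + f) - 5868) = 1/(((-50 + 933/641) - 2628) - 5868) = 1/((-31117/641 - 2628) - 5868) = 1/(-1715665/641 - 5868) = 1/(-5477053/641) = -641/5477053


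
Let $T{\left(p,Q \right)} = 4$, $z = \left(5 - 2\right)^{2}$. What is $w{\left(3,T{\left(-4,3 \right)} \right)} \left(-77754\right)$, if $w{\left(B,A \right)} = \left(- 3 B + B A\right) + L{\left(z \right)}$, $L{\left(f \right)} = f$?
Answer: $-933048$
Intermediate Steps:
$z = 9$ ($z = 3^{2} = 9$)
$w{\left(B,A \right)} = 9 - 3 B + A B$ ($w{\left(B,A \right)} = \left(- 3 B + B A\right) + 9 = \left(- 3 B + A B\right) + 9 = 9 - 3 B + A B$)
$w{\left(3,T{\left(-4,3 \right)} \right)} \left(-77754\right) = \left(9 - 9 + 4 \cdot 3\right) \left(-77754\right) = \left(9 - 9 + 12\right) \left(-77754\right) = 12 \left(-77754\right) = -933048$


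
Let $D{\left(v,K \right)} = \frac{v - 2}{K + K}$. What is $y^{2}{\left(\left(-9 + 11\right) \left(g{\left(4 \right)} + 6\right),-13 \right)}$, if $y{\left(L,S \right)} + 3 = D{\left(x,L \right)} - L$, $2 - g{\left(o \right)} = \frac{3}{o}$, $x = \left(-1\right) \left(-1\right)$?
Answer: $\frac{1034289}{3364} \approx 307.46$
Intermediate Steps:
$x = 1$
$g{\left(o \right)} = 2 - \frac{3}{o}$
$D{\left(v,K \right)} = \frac{-2 + v}{2 K}$
$y{\left(L,S \right)} = -3 - L - \frac{1}{2 L}$ ($y{\left(L,S \right)} = -3 - \left(L - \frac{-2 + 1}{2 L}\right) = -3 - \left(L - \frac{1}{2} \frac{1}{L} \left(-1\right)\right) = -3 - \left(L + \frac{1}{2 L}\right) = -3 - L - \frac{1}{2 L}$)
$y^{2}{\left(\left(-9 + 11\right) \left(g{\left(4 \right)} + 6\right),-13 \right)} = \left(-3 - \left(-9 + 11\right) \left(\left(2 - \frac{3}{4}\right) + 6\right) - \frac{1}{2 \left(-9 + 11\right) \left(\left(2 - \frac{3}{4}\right) + 6\right)}\right)^{2} = \left(-3 - 2 \left(\left(2 - \frac{3}{4}\right) + 6\right) - \frac{1}{2 \cdot 2 \left(\left(2 - \frac{3}{4}\right) + 6\right)}\right)^{2} = \left(-3 - 2 \left(\frac{5}{4} + 6\right) - \frac{1}{2 \cdot 2 \left(\frac{5}{4} + 6\right)}\right)^{2} = \left(-3 - 2 \cdot \frac{29}{4} - \frac{1}{2 \cdot 2 \cdot \frac{29}{4}}\right)^{2} = \left(-3 - \frac{29}{2} - \frac{1}{2 \cdot \frac{29}{2}}\right)^{2} = \left(-3 - \frac{29}{2} - \frac{1}{29}\right)^{2} = \left(- \frac{1017}{58}\right)^{2} = \frac{1034289}{3364}$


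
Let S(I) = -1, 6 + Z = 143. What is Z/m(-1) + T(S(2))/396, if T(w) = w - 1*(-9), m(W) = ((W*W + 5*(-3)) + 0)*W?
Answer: 13591/1386 ≈ 9.8059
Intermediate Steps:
Z = 137 (Z = -6 + 143 = 137)
m(W) = W*(-15 + W²) (m(W) = ((W² - 15) + 0)*W = ((-15 + W²) + 0)*W = (-15 + W²)*W = W*(-15 + W²))
T(w) = 9 + w (T(w) = w + 9 = 9 + w)
Z/m(-1) + T(S(2))/396 = 137/((-(-15 + (-1)²))) + (9 - 1)/396 = 137/((-(-15 + 1))) + 8*(1/396) = 137/((-1*(-14))) + 2/99 = 137/14 + 2/99 = 13591/1386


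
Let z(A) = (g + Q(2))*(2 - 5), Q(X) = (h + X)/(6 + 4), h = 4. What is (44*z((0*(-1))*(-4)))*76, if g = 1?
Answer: -80256/5 ≈ -16051.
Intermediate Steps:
Q(X) = ⅖ + X/10 (Q(X) = (4 + X)/(6 + 4) = (4 + X)/10 = (4 + X)*(⅒) = ⅖ + X/10)
z(A) = -24/5 (z(A) = (1 + (⅖ + (⅒)*2))*(2 - 5) = (1 + (⅖ + ⅕))*(-3) = (1 + ⅗)*(-3) = (8/5)*(-3) = -24/5)
(44*z((0*(-1))*(-4)))*76 = (44*(-24/5))*76 = -1056/5*76 = -80256/5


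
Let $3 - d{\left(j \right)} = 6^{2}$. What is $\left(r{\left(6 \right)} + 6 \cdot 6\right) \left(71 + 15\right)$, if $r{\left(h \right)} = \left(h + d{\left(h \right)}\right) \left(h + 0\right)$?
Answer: $-10836$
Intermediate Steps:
$d{\left(j \right)} = -33$ ($d{\left(j \right)} = 3 - 6^{2} = 3 - 36 = -33$)
$r{\left(h \right)} = h \left(-33 + h\right)$ ($r{\left(h \right)} = \left(h - 33\right) \left(h + 0\right) = \left(-33 + h\right) h = h \left(-33 + h\right)$)
$\left(r{\left(6 \right)} + 6 \cdot 6\right) \left(71 + 15\right) = \left(6 \left(-33 + 6\right) + 6 \cdot 6\right) \left(71 + 15\right) = \left(6 \left(-27\right) + 36\right) 86 = \left(-162 + 36\right) 86 = \left(-126\right) 86 = -10836$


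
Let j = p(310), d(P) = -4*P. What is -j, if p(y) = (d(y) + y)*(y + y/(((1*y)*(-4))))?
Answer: 576135/2 ≈ 2.8807e+5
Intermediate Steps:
p(y) = -3*y*(-¼ + y) (p(y) = (-4*y + y)*(y + y/(((1*y)*(-4)))) = (-3*y)*(y + y/((y*(-4)))) = (-3*y)*(y + y/((-4*y))) = (-3*y)*(y + y*(-1/(4*y))) = (-3*y)*(y - ¼) = (-3*y)*(-¼ + y) = -3*y*(-¼ + y))
j = -576135/2 (j = (¾)*310*(1 - 4*310) = (¾)*310*(1 - 1240) = (¾)*310*(-1239) = -576135/2 ≈ -2.8807e+5)
-j = -1*(-576135/2) = 576135/2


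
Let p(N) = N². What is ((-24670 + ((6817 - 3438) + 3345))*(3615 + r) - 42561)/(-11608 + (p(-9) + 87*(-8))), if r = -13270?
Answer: -173226069/12223 ≈ -14172.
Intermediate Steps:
((-24670 + ((6817 - 3438) + 3345))*(3615 + r) - 42561)/(-11608 + (p(-9) + 87*(-8))) = ((-24670 + ((6817 - 3438) + 3345))*(3615 - 13270) - 42561)/(-11608 + ((-9)² + 87*(-8))) = ((-24670 + (3379 + 3345))*(-9655) - 42561)/(-11608 + (81 - 696)) = ((-24670 + 6724)*(-9655) - 42561)/(-11608 - 615) = (-17946*(-9655) - 42561)/(-12223) = (173268630 - 42561)*(-1/12223) = 173226069*(-1/12223) = -173226069/12223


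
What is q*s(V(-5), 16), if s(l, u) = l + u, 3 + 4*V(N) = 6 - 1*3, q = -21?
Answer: -336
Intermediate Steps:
V(N) = 0 (V(N) = -¾ + (6 - 1*3)/4 = -¾ + (6 - 3)/4 = -¾ + (¼)*3 = -¾ + ¾ = 0)
q*s(V(-5), 16) = -21*(0 + 16) = -21*16 = -336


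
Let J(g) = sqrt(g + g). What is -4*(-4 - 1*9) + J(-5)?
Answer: 52 + I*sqrt(10) ≈ 52.0 + 3.1623*I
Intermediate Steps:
J(g) = sqrt(2)*sqrt(g) (J(g) = sqrt(2*g) = sqrt(2)*sqrt(g))
-4*(-4 - 1*9) + J(-5) = -4*(-4 - 1*9) + sqrt(2)*sqrt(-5) = -4*(-4 - 9) + sqrt(2)*(I*sqrt(5)) = -4*(-13) + I*sqrt(10) = 52 + I*sqrt(10)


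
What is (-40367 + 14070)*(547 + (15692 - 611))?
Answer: -410969516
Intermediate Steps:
(-40367 + 14070)*(547 + (15692 - 611)) = -26297*(547 + 15081) = -26297*15628 = -410969516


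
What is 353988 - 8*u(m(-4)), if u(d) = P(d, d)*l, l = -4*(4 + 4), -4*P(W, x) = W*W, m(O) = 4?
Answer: 352964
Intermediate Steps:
P(W, x) = -W**2/4 (P(W, x) = -W*W/4 = -W**2/4)
l = -32 (l = -4*8 = -32)
u(d) = 8*d**2 (u(d) = -d**2/4*(-32) = 8*d**2)
353988 - 8*u(m(-4)) = 353988 - 8*8*4**2 = 353988 - 8*8*16 = 353988 - 8*128 = 353988 - 1*1024 = 353988 - 1024 = 352964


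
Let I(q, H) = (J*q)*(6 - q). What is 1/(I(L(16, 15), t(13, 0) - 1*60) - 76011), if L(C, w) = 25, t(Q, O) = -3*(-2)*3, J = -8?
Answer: -1/72211 ≈ -1.3848e-5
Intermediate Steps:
t(Q, O) = 18 (t(Q, O) = 6*3 = 18)
I(q, H) = -8*q*(6 - q) (I(q, H) = (-8*q)*(6 - q) = -8*q*(6 - q))
1/(I(L(16, 15), t(13, 0) - 1*60) - 76011) = 1/(8*25*(-6 + 25) - 76011) = 1/(8*25*19 - 76011) = 1/(3800 - 76011) = 1/(-72211) = -1/72211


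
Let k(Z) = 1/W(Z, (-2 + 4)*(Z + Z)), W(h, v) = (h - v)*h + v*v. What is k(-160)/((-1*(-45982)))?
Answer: 1/15302809600 ≈ 6.5348e-11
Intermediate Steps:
W(h, v) = v² + h*(h - v) (W(h, v) = h*(h - v) + v² = v² + h*(h - v))
k(Z) = 1/(13*Z²) (k(Z) = 1/(Z² + ((-2 + 4)*(Z + Z))² - Z*(-2 + 4)*(Z + Z)) = 1/(Z² + (2*(2*Z))² - Z*2*(2*Z)) = 1/(Z² + (4*Z)² - Z*4*Z) = 1/(Z² + 16*Z² - 4*Z²) = 1/(13*Z²))
k(-160)/((-1*(-45982))) = ((1/13)/(-160)²)/((-1*(-45982))) = ((1/13)*(1/25600))/45982 = (1/332800)*(1/45982) = 1/15302809600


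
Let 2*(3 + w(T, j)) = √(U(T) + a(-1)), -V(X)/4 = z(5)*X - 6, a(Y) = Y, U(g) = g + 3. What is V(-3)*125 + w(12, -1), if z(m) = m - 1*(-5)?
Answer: 17997 + √14/2 ≈ 17999.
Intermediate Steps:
U(g) = 3 + g
z(m) = 5 + m (z(m) = m + 5 = 5 + m)
V(X) = 24 - 40*X (V(X) = -4*((5 + 5)*X - 6) = -4*(10*X - 6) = -4*(-6 + 10*X) = 24 - 40*X)
w(T, j) = -3 + √(2 + T)/2 (w(T, j) = -3 + √((3 + T) - 1)/2 = -3 + √(2 + T)/2)
V(-3)*125 + w(12, -1) = (24 - 40*(-3))*125 + (-3 + √(2 + 12)/2) = (24 + 120)*125 + (-3 + √14/2) = 144*125 + (-3 + √14/2) = 18000 + (-3 + √14/2) = 17997 + √14/2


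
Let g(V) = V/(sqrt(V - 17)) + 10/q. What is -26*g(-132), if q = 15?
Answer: -52/3 - 3432*I*sqrt(149)/149 ≈ -17.333 - 281.16*I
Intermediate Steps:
g(V) = 2/3 + V/sqrt(-17 + V) (g(V) = V/(sqrt(V - 17)) + 10/15 = V/(sqrt(-17 + V)) + 10*(1/15) = V/sqrt(-17 + V) + 2/3 = 2/3 + V/sqrt(-17 + V))
-26*g(-132) = -26*(2/3 - 132/sqrt(-17 - 132)) = -26*(2/3 - (-132)*I*sqrt(149)/149) = -26*(2/3 + 132*I*sqrt(149)/149) = -52/3 - 3432*I*sqrt(149)/149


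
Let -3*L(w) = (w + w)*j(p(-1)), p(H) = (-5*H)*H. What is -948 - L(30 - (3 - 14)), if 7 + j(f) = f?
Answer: -1276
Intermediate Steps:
p(H) = -5*H²
j(f) = -7 + f
L(w) = 8*w (L(w) = -(w + w)*(-7 - 5*(-1)²)/3 = -2*w*(-7 - 5*1)/3 = -2*w*(-7 - 5)/3 = -2*w*(-12)/3 = -(-8)*w = 8*w)
-948 - L(30 - (3 - 14)) = -948 - 8*(30 - (3 - 14)) = -948 - 8*(30 - 1*(-11)) = -948 - 8*(30 + 11) = -948 - 8*41 = -948 - 1*328 = -948 - 328 = -1276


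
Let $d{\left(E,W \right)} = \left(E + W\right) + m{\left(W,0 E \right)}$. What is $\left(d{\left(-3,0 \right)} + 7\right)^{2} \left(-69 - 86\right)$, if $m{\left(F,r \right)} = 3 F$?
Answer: $-2480$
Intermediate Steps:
$d{\left(E,W \right)} = E + 4 W$ ($d{\left(E,W \right)} = \left(E + W\right) + 3 W = E + 4 W$)
$\left(d{\left(-3,0 \right)} + 7\right)^{2} \left(-69 - 86\right) = \left(\left(-3 + 4 \cdot 0\right) + 7\right)^{2} \left(-69 - 86\right) = \left(\left(-3 + 0\right) + 7\right)^{2} \left(-155\right) = \left(-3 + 7\right)^{2} \left(-155\right) = 4^{2} \left(-155\right) = 16 \left(-155\right) = -2480$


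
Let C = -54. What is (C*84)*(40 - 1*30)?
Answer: -45360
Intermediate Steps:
(C*84)*(40 - 1*30) = (-54*84)*(40 - 1*30) = -4536*(40 - 30) = -4536*10 = -45360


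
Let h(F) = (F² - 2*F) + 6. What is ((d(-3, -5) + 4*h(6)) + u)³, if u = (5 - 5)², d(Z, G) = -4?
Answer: 1560896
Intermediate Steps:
h(F) = 6 + F² - 2*F
u = 0 (u = 0² = 0)
((d(-3, -5) + 4*h(6)) + u)³ = ((-4 + 4*(6 + 6² - 2*6)) + 0)³ = ((-4 + 4*(6 + 36 - 12)) + 0)³ = ((-4 + 4*30) + 0)³ = ((-4 + 120) + 0)³ = (116 + 0)³ = 116³ = 1560896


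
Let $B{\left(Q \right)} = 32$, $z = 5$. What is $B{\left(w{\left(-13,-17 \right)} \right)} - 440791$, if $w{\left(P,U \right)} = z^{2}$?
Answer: $-440759$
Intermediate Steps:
$w{\left(P,U \right)} = 25$ ($w{\left(P,U \right)} = 5^{2} = 25$)
$B{\left(w{\left(-13,-17 \right)} \right)} - 440791 = 32 - 440791 = -440759$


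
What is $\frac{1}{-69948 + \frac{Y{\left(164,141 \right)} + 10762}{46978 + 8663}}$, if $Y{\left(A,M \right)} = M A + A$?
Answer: $- \frac{18547}{1297314206} \approx -1.4296 \cdot 10^{-5}$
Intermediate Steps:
$Y{\left(A,M \right)} = A + A M$ ($Y{\left(A,M \right)} = A M + A = A + A M$)
$\frac{1}{-69948 + \frac{Y{\left(164,141 \right)} + 10762}{46978 + 8663}} = \frac{1}{-69948 + \frac{164 \left(1 + 141\right) + 10762}{46978 + 8663}} = \frac{1}{-69948 + \frac{164 \cdot 142 + 10762}{55641}} = \frac{1}{-69948 + \left(23288 + 10762\right) \frac{1}{55641}} = \frac{1}{-69948 + 34050 \cdot \frac{1}{55641}} = \frac{1}{-69948 + \frac{11350}{18547}} = \frac{1}{- \frac{1297314206}{18547}} = - \frac{18547}{1297314206}$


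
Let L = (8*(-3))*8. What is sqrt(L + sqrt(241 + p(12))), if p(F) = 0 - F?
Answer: sqrt(-192 + sqrt(229)) ≈ 13.299*I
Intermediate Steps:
p(F) = -F
L = -192 (L = -24*8 = -192)
sqrt(L + sqrt(241 + p(12))) = sqrt(-192 + sqrt(241 - 1*12)) = sqrt(-192 + sqrt(241 - 12)) = sqrt(-192 + sqrt(229))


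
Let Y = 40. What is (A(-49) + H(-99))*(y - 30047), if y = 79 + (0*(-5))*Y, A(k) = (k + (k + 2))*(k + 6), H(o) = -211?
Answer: -117384656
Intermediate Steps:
A(k) = (2 + 2*k)*(6 + k) (A(k) = (k + (2 + k))*(6 + k) = (2 + 2*k)*(6 + k))
y = 79 (y = 79 + (0*(-5))*40 = 79 + 0*40 = 79 + 0 = 79)
(A(-49) + H(-99))*(y - 30047) = ((12 + 2*(-49)² + 14*(-49)) - 211)*(79 - 30047) = ((12 + 2*2401 - 686) - 211)*(-29968) = ((12 + 4802 - 686) - 211)*(-29968) = (4128 - 211)*(-29968) = 3917*(-29968) = -117384656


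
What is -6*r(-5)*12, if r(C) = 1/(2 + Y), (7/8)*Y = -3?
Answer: 252/5 ≈ 50.400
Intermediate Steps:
Y = -24/7 (Y = (8/7)*(-3) = -24/7 ≈ -3.4286)
r(C) = -7/10 (r(C) = 1/(2 - 24/7) = 1/(-10/7) = -7/10)
-6*r(-5)*12 = -6*(-7/10)*12 = (21/5)*12 = 252/5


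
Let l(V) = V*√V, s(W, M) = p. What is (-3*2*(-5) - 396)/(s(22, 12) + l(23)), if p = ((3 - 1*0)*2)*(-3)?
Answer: 366/(18 - 23*√23) ≈ -3.9652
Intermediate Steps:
p = -18 (p = ((3 + 0)*2)*(-3) = (3*2)*(-3) = 6*(-3) = -18)
s(W, M) = -18
l(V) = V^(3/2)
(-3*2*(-5) - 396)/(s(22, 12) + l(23)) = (-3*2*(-5) - 396)/(-18 + 23^(3/2)) = (-6*(-5) - 396)/(-18 + 23*√23) = (30 - 396)/(-18 + 23*√23) = -366/(-18 + 23*√23)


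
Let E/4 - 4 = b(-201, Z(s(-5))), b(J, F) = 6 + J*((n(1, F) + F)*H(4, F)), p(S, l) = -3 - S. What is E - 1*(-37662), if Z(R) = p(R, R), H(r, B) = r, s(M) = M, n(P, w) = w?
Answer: 24838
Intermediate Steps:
Z(R) = -3 - R
b(J, F) = 6 + 8*F*J (b(J, F) = 6 + J*((F + F)*4) = 6 + J*((2*F)*4) = 6 + J*(8*F) = 6 + 8*F*J)
E = -12824 (E = 16 + 4*(6 + 8*(-3 - 1*(-5))*(-201)) = 16 + 4*(6 + 8*(-3 + 5)*(-201)) = 16 + 4*(6 + 8*2*(-201)) = 16 + 4*(6 - 3216) = 16 + 4*(-3210) = 16 - 12840 = -12824)
E - 1*(-37662) = -12824 - 1*(-37662) = -12824 + 37662 = 24838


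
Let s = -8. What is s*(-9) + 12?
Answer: 84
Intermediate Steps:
s*(-9) + 12 = -8*(-9) + 12 = 72 + 12 = 84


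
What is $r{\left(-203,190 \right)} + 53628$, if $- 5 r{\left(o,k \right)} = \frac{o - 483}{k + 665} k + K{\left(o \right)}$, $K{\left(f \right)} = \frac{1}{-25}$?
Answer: $\frac{60365809}{1125} \approx 53659.0$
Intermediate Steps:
$K{\left(f \right)} = - \frac{1}{25}$
$r{\left(o,k \right)} = \frac{1}{125} - \frac{k \left(-483 + o\right)}{5 \left(665 + k\right)}$ ($r{\left(o,k \right)} = - \frac{\frac{o - 483}{k + 665} k - \frac{1}{25}}{5} = - \frac{\frac{-483 + o}{665 + k} k - \frac{1}{25}}{5} = - \frac{\frac{k \left(-483 + o\right)}{665 + k} - \frac{1}{25}}{5} = - \frac{- \frac{1}{25} + \frac{k \left(-483 + o\right)}{665 + k}}{5} = \frac{1}{125} - \frac{k \left(-483 + o\right)}{5 \left(665 + k\right)}$)
$r{\left(-203,190 \right)} + 53628 = \frac{665 + 12076 \cdot 190 - 4750 \left(-203\right)}{125 \left(665 + 190\right)} + 53628 = \frac{665 + 2294440 + 964250}{125 \cdot 855} + 53628 = \frac{1}{125} \cdot \frac{1}{855} \cdot 3259355 + 53628 = \frac{34309}{1125} + 53628 = \frac{60365809}{1125}$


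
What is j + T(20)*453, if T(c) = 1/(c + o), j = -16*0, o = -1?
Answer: 453/19 ≈ 23.842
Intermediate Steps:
j = 0
T(c) = 1/(-1 + c) (T(c) = 1/(c - 1) = 1/(-1 + c))
j + T(20)*453 = 0 + 453/(-1 + 20) = 0 + 453/19 = 453/19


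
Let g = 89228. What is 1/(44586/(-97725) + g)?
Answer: 32575/2906587238 ≈ 1.1207e-5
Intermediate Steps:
1/(44586/(-97725) + g) = 1/(44586/(-97725) + 89228) = 1/(44586*(-1/97725) + 89228) = 1/(-14862/32575 + 89228) = 1/(2906587238/32575) = 32575/2906587238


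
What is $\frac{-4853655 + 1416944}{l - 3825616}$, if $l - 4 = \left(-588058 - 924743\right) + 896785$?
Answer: $\frac{3436711}{4441628} \approx 0.77375$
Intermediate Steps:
$l = -616012$ ($l = 4 + \left(\left(-588058 - 924743\right) + 896785\right) = 4 + \left(-1512801 + 896785\right) = 4 - 616016 = -616012$)
$\frac{-4853655 + 1416944}{l - 3825616} = \frac{-4853655 + 1416944}{-616012 - 3825616} = - \frac{3436711}{-4441628} = \left(-3436711\right) \left(- \frac{1}{4441628}\right) = \frac{3436711}{4441628}$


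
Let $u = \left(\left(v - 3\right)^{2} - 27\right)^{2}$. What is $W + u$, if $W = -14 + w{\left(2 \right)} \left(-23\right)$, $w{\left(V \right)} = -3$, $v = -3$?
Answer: $136$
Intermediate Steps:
$u = 81$ ($u = \left(\left(-3 - 3\right)^{2} - 27\right)^{2} = \left(\left(-6\right)^{2} - 27\right)^{2} = \left(36 - 27\right)^{2} = 9^{2} = 81$)
$W = 55$ ($W = -14 - -69 = -14 + 69 = 55$)
$W + u = 55 + 81 = 136$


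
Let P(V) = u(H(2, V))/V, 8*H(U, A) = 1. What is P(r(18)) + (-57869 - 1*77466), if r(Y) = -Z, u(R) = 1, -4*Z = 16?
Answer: -541339/4 ≈ -1.3533e+5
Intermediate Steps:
Z = -4 (Z = -1/4*16 = -4)
H(U, A) = 1/8 (H(U, A) = (1/8)*1 = 1/8)
r(Y) = 4 (r(Y) = -1*(-4) = 4)
P(V) = 1/V
P(r(18)) + (-57869 - 1*77466) = 1/4 + (-57869 - 1*77466) = 1/4 + (-57869 - 77466) = 1/4 - 135335 = -541339/4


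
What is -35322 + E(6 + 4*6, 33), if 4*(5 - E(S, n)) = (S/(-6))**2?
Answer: -141293/4 ≈ -35323.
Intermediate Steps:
E(S, n) = 5 - S**2/144 (E(S, n) = 5 - S**2/36/4 = 5 - S**2/144)
-35322 + E(6 + 4*6, 33) = -35322 + (5 - (6 + 4*6)**2/144) = -35322 + (5 - (6 + 24)**2/144) = -35322 + (5 - 1/144*30**2) = -35322 + (5 - 1/144*900) = -35322 + (5 - 25/4) = -35322 - 5/4 = -141293/4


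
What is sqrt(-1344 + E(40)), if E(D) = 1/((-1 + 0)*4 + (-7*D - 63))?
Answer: I*sqrt(161830043)/347 ≈ 36.661*I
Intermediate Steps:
E(D) = 1/(-67 - 7*D) (E(D) = 1/(-1*4 + (-63 - 7*D)) = 1/(-4 + (-63 - 7*D)) = 1/(-67 - 7*D))
sqrt(-1344 + E(40)) = sqrt(-1344 - 1/(67 + 7*40)) = sqrt(-1344 - 1/(67 + 280)) = sqrt(-1344 - 1/347) = sqrt(-466369/347) = I*sqrt(161830043)/347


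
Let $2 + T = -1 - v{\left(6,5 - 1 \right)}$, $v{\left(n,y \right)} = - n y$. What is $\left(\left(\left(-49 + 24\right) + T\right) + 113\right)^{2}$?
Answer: $11881$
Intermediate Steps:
$v{\left(n,y \right)} = - n y$
$T = 21$ ($T = -2 - \left(1 - 6 \left(5 - 1\right)\right) = -2 - \left(1 - 6 \cdot 4\right) = -2 - -23 = -2 + \left(-1 + 24\right) = -2 + 23 = 21$)
$\left(\left(\left(-49 + 24\right) + T\right) + 113\right)^{2} = \left(\left(\left(-49 + 24\right) + 21\right) + 113\right)^{2} = \left(\left(-25 + 21\right) + 113\right)^{2} = \left(-4 + 113\right)^{2} = 109^{2} = 11881$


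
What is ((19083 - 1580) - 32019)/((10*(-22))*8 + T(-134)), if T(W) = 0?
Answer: 3629/440 ≈ 8.2477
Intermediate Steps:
((19083 - 1580) - 32019)/((10*(-22))*8 + T(-134)) = ((19083 - 1580) - 32019)/((10*(-22))*8 + 0) = (17503 - 32019)/(-220*8 + 0) = -14516/(-1760 + 0) = -14516/(-1760) = -14516*(-1/1760) = 3629/440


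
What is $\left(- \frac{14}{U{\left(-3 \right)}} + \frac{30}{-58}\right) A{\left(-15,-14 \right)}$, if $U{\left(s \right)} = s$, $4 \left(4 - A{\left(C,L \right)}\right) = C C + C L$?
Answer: $- \frac{151259}{348} \approx -434.65$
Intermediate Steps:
$A{\left(C,L \right)} = 4 - \frac{C^{2}}{4} - \frac{C L}{4}$ ($A{\left(C,L \right)} = 4 - \frac{C C + C L}{4} = 4 - \frac{C^{2} + C L}{4} = 4 - \left(\frac{C^{2}}{4} + \frac{C L}{4}\right) = 4 - \frac{C^{2}}{4} - \frac{C L}{4}$)
$\left(- \frac{14}{U{\left(-3 \right)}} + \frac{30}{-58}\right) A{\left(-15,-14 \right)} = \left(- \frac{14}{-3} + \frac{30}{-58}\right) \left(4 - \frac{\left(-15\right)^{2}}{4} - \left(- \frac{15}{4}\right) \left(-14\right)\right) = \left(\left(-14\right) \left(- \frac{1}{3}\right) + 30 \left(- \frac{1}{58}\right)\right) \left(4 - \frac{225}{4} - \frac{105}{2}\right) = \left(\frac{14}{3} - \frac{15}{29}\right) \left(4 - \frac{225}{4} - \frac{105}{2}\right) = \frac{361}{87} \left(- \frac{419}{4}\right) = - \frac{151259}{348}$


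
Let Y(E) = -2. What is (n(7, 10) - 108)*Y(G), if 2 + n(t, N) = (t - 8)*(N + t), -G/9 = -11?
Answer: 254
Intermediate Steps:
G = 99 (G = -9*(-11) = 99)
n(t, N) = -2 + (-8 + t)*(N + t) (n(t, N) = -2 + (t - 8)*(N + t) = -2 + (-8 + t)*(N + t))
(n(7, 10) - 108)*Y(G) = ((-2 + 7² - 8*10 - 8*7 + 10*7) - 108)*(-2) = ((-2 + 49 - 80 - 56 + 70) - 108)*(-2) = (-19 - 108)*(-2) = -127*(-2) = 254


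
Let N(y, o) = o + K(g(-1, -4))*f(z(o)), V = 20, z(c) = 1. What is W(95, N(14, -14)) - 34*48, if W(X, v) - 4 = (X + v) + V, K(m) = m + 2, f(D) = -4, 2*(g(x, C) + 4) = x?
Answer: -1517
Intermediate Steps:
g(x, C) = -4 + x/2
K(m) = 2 + m
N(y, o) = 10 + o (N(y, o) = o + (2 + (-4 + (½)*(-1)))*(-4) = o + (2 + (-4 - ½))*(-4) = o + (2 - 9/2)*(-4) = o - 5/2*(-4) = o + 10 = 10 + o)
W(X, v) = 24 + X + v (W(X, v) = 4 + ((X + v) + 20) = 4 + (20 + X + v) = 24 + X + v)
W(95, N(14, -14)) - 34*48 = (24 + 95 + (10 - 14)) - 34*48 = (24 + 95 - 4) - 1632 = 115 - 1632 = -1517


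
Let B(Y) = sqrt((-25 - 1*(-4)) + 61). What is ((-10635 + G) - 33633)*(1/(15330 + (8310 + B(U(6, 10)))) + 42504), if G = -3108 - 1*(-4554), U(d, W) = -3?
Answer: -25429139980358634/13971239 + 21411*sqrt(10)/139712390 ≈ -1.8201e+9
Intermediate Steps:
B(Y) = 2*sqrt(10) (B(Y) = sqrt((-25 + 4) + 61) = sqrt(-21 + 61) = sqrt(40) = 2*sqrt(10))
G = 1446 (G = -3108 + 4554 = 1446)
((-10635 + G) - 33633)*(1/(15330 + (8310 + B(U(6, 10)))) + 42504) = ((-10635 + 1446) - 33633)*(1/(15330 + (8310 + 2*sqrt(10))) + 42504) = (-9189 - 33633)*(1/(23640 + 2*sqrt(10)) + 42504) = -42822*(42504 + 1/(23640 + 2*sqrt(10))) = -1820106288 - 42822/(23640 + 2*sqrt(10))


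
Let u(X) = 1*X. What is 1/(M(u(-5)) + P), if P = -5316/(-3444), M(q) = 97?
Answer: 287/28282 ≈ 0.010148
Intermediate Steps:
u(X) = X
P = 443/287 (P = -5316*(-1/3444) = 443/287 ≈ 1.5436)
1/(M(u(-5)) + P) = 1/(97 + 443/287) = 1/(28282/287) = 287/28282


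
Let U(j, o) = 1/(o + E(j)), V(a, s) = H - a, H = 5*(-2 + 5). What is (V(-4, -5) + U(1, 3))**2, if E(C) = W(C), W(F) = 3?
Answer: 13225/36 ≈ 367.36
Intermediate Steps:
E(C) = 3
H = 15 (H = 5*3 = 15)
V(a, s) = 15 - a
U(j, o) = 1/(3 + o) (U(j, o) = 1/(o + 3) = 1/(3 + o))
(V(-4, -5) + U(1, 3))**2 = ((15 - 1*(-4)) + 1/(3 + 3))**2 = ((15 + 4) + 1/6)**2 = (19 + 1/6)**2 = (115/6)**2 = 13225/36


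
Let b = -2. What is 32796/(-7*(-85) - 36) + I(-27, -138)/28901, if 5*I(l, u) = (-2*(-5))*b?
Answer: 947834960/16155659 ≈ 58.669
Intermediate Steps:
I(l, u) = -4 (I(l, u) = (-2*(-5)*(-2))/5 = (10*(-2))/5 = (1/5)*(-20) = -4)
32796/(-7*(-85) - 36) + I(-27, -138)/28901 = 32796/(-7*(-85) - 36) - 4/28901 = 32796/(595 - 36) - 4*1/28901 = 32796/559 - 4/28901 = 947834960/16155659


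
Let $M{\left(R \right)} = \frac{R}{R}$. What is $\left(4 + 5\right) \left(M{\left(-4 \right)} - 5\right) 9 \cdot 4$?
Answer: $-1296$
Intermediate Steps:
$M{\left(R \right)} = 1$
$\left(4 + 5\right) \left(M{\left(-4 \right)} - 5\right) 9 \cdot 4 = \left(4 + 5\right) \left(1 - 5\right) 9 \cdot 4 = 9 \left(1 - 5\right) 9 \cdot 4 = 9 \left(-4\right) 9 \cdot 4 = \left(-36\right) 9 \cdot 4 = \left(-324\right) 4 = -1296$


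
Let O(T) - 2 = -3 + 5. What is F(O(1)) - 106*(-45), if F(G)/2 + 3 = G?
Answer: 4772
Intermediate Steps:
O(T) = 4 (O(T) = 2 + (-3 + 5) = 2 + 2 = 4)
F(G) = -6 + 2*G
F(O(1)) - 106*(-45) = (-6 + 2*4) - 106*(-45) = (-6 + 8) + 4770 = 2 + 4770 = 4772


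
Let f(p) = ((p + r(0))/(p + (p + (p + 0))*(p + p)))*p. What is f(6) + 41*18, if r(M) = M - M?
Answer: 18456/25 ≈ 738.24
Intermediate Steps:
r(M) = 0
f(p) = p²/(p + 4*p²) (f(p) = ((p + 0)/(p + (p + (p + 0))*(p + p)))*p = (p/(p + (p + p)*(2*p)))*p = (p/(p + (2*p)*(2*p)))*p = (p/(p + 4*p²))*p = p²/(p + 4*p²))
f(6) + 41*18 = 6/(1 + 4*6) + 41*18 = 6/(1 + 24) + 738 = 6/25 + 738 = 18456/25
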